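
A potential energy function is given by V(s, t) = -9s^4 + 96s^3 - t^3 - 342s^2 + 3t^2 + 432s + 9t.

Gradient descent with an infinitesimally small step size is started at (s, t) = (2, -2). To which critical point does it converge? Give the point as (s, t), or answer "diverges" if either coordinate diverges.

(3, -1)

V is separable, so gradient descent decouples: s follows -∂V/∂s, t follows -∂V/∂t.
∂V/∂s = -36(s - 4)(s - 3)(s - 1); at s=2 this is -72, so s increases.
∂V/∂t = -3(t - 3)(t + 1); at t=-2 this is -15, so t increases.
s converges to its nearest critical value 3 (a local min of the s-part); t converges to -1. The iterate converges to (3, -1).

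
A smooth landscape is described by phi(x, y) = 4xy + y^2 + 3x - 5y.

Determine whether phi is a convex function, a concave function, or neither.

phi is quadratic, so its Hessian is the constant matrix H = [[0, 4], [4, 2]].
det(H) = -16, tr(H) = 2.
det(H) < 0, so H is indefinite: neither convex nor concave.

neither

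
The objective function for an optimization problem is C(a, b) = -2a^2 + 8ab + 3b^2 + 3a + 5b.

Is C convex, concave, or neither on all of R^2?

neither

C is quadratic, so its Hessian is the constant matrix H = [[-4, 8], [8, 6]].
det(H) = -88, tr(H) = 2.
det(H) < 0, so H is indefinite: neither convex nor concave.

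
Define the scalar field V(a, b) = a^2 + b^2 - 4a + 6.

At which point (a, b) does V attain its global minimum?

V(a,b) separates as P(a) + Q(b) + 6, so its minimum is min P + min Q + 6.
P'(a) = 2a - 4 vanishes at a ∈ {2}; Q'(b) = 2b vanishes at b ∈ {0}.
Local minima of P (where P''>0): P(2)=-4. Local minima of Q: Q(0)=0.
So the global minimum of V is P(2) + Q(0) + 6 = -4 + 0 + 6 = 2, attained at (2, 0).

(2, 0)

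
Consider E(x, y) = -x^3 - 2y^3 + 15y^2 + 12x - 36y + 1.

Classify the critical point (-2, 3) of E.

The mixed partial ∂²E/∂x∂y is 0, so the Hessian at any point is diag(E_xx, E_yy) = diag(-6x, 6(-2y + 5)).
At (-2, 3): H = diag(12, -6).
The eigenvalues have opposite signs, so H is indefinite: a saddle point.

saddle point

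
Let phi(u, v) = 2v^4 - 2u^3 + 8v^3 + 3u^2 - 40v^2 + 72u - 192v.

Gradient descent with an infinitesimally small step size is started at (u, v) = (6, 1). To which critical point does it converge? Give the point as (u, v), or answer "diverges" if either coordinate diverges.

diverges

phi is separable, so gradient descent decouples: u follows -∂phi/∂u, v follows -∂phi/∂v.
∂phi/∂u = -6(u - 4)(u + 3); at u=6 this is -108, so u increases.
∂phi/∂v = 8(v - 3)(v + 2)(v + 4); at v=1 this is -240, so v increases.
The u-coordinate has no critical point in that direction and runs off to infinity.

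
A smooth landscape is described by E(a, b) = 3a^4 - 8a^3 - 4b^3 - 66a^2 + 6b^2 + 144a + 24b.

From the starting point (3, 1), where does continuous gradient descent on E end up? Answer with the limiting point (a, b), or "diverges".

E is separable, so gradient descent decouples: a follows -∂E/∂a, b follows -∂E/∂b.
∂E/∂a = 12(a - 4)(a - 1)(a + 3); at a=3 this is -144, so a increases.
∂E/∂b = -12(b - 2)(b + 1); at b=1 this is 24, so b decreases.
a converges to its nearest critical value 4 (a local min of the a-part); b converges to -1. The iterate converges to (4, -1).

(4, -1)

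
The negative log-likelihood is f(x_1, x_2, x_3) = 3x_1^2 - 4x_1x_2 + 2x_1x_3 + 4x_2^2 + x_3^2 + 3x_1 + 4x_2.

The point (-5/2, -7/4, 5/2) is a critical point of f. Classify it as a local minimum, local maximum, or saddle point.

The Hessian is constant: H = [[6, -4, 2], [-4, 8, 0], [2, 0, 2]].
Leading principal minors: Δ₁ = 6, Δ₂ = 32, Δ₃ = 32.
All leading minors are positive, so H is positive definite: a local minimum.

local minimum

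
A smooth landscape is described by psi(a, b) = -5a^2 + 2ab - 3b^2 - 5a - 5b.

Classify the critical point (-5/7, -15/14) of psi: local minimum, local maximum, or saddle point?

local maximum

The Hessian of psi is constant: H = [[-10, 2], [2, -6]].
det(H) = (-10)·(-6) − 2² = 56.
det(H) > 0 and tr(H) = -16 < 0, so H is negative definite and the point is a local maximum.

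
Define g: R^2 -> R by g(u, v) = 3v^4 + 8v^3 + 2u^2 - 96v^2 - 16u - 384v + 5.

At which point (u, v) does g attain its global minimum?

(4, 4)

g(u,v) separates as P(u) + Q(v) + 5, so its minimum is min P + min Q + 5.
P'(u) = 4u - 16 vanishes at u ∈ {4}; Q'(v) = 12(v - 4)(v + 2)(v + 4) vanishes at v ∈ {-4, -2, 4}.
Local minima of P (where P''>0): P(4)=-32. Local minima of Q: Q(-4)=256, Q(4)=-1792.
So the global minimum of g is P(4) + Q(4) + 5 = -32 − 1792 + 5 = -1819, attained at (4, 4).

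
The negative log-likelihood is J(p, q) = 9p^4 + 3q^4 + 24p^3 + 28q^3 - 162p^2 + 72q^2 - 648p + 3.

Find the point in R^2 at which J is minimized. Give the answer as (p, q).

(3, 0)

J(p,q) separates as A(p) + B(q) + 3, so its minimum is min A + min B + 3.
A'(p) = 36(p - 3)(p + 2)(p + 3) vanishes at p ∈ {-3, -2, 3}; B'(q) = 12q(q + 3)(q + 4) vanishes at q ∈ {-4, -3, 0}.
Local minima of A (where A''>0): A(-3)=567, A(3)=-2025. Local minima of B: B(-4)=128, B(0)=0.
So the global minimum of J is A(3) + B(0) + 3 = -2025 + 0 + 3 = -2022, attained at (3, 0).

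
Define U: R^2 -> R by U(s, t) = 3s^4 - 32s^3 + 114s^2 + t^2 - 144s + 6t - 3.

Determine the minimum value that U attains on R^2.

-71

U(s,t) separates as P(s) + Q(t) − 3, so its minimum is min P + min Q − 3.
P'(s) = 12(s - 4)(s - 3)(s - 1) vanishes at s ∈ {1, 3, 4}; Q'(t) = 2(t + 3) vanishes at t ∈ {-3}.
Local minima of P (where P''>0): P(1)=-59, P(4)=-32. Local minima of Q: Q(-3)=-9.
So the global minimum of U is P(1) + Q(-3) − 3 = -59 − 9 − 3 = -71, attained at (1, -3).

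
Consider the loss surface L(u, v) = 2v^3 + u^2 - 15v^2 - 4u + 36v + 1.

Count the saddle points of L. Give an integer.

L separates as a function of u plus a function of v, so ∇L=0 decouples.
∂L/∂u = 2(u - 2) = 0 at u ∈ {2}; ∂L/∂v = 6(v - 3)(v - 2) = 0 at v ∈ {2, 3}.
The Hessian is diagonal: diag(L_uu, L_vv). Second derivatives: L_uu(2)=2; L_vv(2)=-6, L_vv(3)=6.
Saddle points occur where the two diagonal entries have opposite signs: (2, 2). Count: 1.

1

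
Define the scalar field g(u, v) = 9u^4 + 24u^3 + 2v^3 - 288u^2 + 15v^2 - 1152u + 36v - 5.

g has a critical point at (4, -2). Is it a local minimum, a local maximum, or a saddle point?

The mixed partial ∂²g/∂u∂v is 0, so the Hessian at any point is diag(g_uu, g_vv) = diag(36(3u^2 + 4u - 16), 6(2v + 5)).
At (4, -2): H = diag(1728, 6).
Both eigenvalues are positive, so H is positive definite: a local minimum.

local minimum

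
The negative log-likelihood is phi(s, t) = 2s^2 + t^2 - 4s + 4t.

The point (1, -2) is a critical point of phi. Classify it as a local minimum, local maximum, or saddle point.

local minimum

The Hessian of phi is constant: H = [[4, 0], [0, 2]].
det(H) = 4·2 − 0² = 8.
det(H) > 0 and tr(H) = 6 > 0, so H is positive definite and the point is a local minimum.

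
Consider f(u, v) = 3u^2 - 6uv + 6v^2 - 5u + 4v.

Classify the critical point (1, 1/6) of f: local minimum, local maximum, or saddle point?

The Hessian of f is constant: H = [[6, -6], [-6, 12]].
det(H) = 6·12 − (-6)² = 36.
det(H) > 0 and tr(H) = 18 > 0, so H is positive definite and the point is a local minimum.

local minimum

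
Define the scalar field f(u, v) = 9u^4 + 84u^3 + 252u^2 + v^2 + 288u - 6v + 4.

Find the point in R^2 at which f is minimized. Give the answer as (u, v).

f(u,v) separates as P(u) + Q(v) + 4, so its minimum is min P + min Q + 4.
P'(u) = 36(u + 1)(u + 2)(u + 4) vanishes at u ∈ {-4, -2, -1}; Q'(v) = 2v - 6 vanishes at v ∈ {3}.
Local minima of P (where P''>0): P(-4)=-192, P(-1)=-111. Local minima of Q: Q(3)=-9.
So the global minimum of f is P(-4) + Q(3) + 4 = -192 − 9 + 4 = -197, attained at (-4, 3).

(-4, 3)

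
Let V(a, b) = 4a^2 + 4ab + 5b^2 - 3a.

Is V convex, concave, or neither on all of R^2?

convex

V is quadratic, so its Hessian is the constant matrix H = [[8, 4], [4, 10]].
det(H) = 64, tr(H) = 18.
det(H) > 0 and tr(H) > 0, so H is positive definite everywhere: convex.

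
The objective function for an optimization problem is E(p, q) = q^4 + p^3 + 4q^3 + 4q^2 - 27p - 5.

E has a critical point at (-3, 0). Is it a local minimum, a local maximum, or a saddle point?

The mixed partial ∂²E/∂p∂q is 0, so the Hessian at any point is diag(E_pp, E_qq) = diag(6p, 4(3q^2 + 6q + 2)).
At (-3, 0): H = diag(-18, 8).
The eigenvalues have opposite signs, so H is indefinite: a saddle point.

saddle point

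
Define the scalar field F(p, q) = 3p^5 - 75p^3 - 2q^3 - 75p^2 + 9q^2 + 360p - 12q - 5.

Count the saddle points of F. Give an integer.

F separates as a function of p plus a function of q, so ∇F=0 decouples.
∂F/∂p = 15(p - 4)(p - 1)(p + 2)(p + 3) = 0 at p ∈ {-3, -2, 1, 4}; ∂F/∂q = -6(q - 2)(q - 1) = 0 at q ∈ {1, 2}.
The Hessian is diagonal: diag(F_pp, F_qq). Second derivatives: F_pp(-3)=-420, F_pp(-2)=270, F_pp(1)=-540, F_pp(4)=1890; F_qq(1)=6, F_qq(2)=-6.
Saddle points occur where the two diagonal entries have opposite signs: (-3, 1), (-2, 2), (1, 1), (4, 2). Count: 4.

4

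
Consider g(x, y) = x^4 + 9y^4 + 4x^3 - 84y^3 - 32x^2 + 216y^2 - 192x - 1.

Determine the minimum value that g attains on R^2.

g(x,y) separates as P(x) + Q(y) − 1, so its minimum is min P + min Q − 1.
P'(x) = 4(x - 4)(x + 3)(x + 4) vanishes at x ∈ {-4, -3, 4}; Q'(y) = 36y(y - 4)(y - 3) vanishes at y ∈ {0, 3, 4}.
Local minima of P (where P''>0): P(-4)=256, P(4)=-768. Local minima of Q: Q(0)=0, Q(4)=384.
So the global minimum of g is P(4) + Q(0) − 1 = -768 + 0 − 1 = -769, attained at (4, 0).

-769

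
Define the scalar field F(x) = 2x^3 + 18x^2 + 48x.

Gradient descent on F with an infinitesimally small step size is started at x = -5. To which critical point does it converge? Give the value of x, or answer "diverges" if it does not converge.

diverges

F'(x) = 6(x + 2)(x + 4), so F'(-5) = 18.
Gradient descent moves in the -F' direction, i.e. x is decreasing.
There is no critical point below x=-5, and F' keeps the same sign, so the iterate runs off to −∞.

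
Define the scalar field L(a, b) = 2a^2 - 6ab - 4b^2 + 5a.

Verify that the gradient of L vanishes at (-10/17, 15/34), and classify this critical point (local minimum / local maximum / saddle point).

∇L = (4a - 6b + 5, -6a - 8b); substituting (-10/17, 15/34) gives ∇L = (0, 0), so (-10/17, 15/34) is indeed a critical point.
The Hessian of L is constant: H = [[4, -6], [-6, -8]].
det(H) = 4·(-8) − (-6)² = -68.
Since det(H) < 0, H is indefinite and the critical point is a saddle point.

saddle point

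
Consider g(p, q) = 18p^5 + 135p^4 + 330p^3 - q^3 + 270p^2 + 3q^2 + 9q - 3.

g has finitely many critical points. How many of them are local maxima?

g separates as a function of p plus a function of q, so ∇g=0 decouples.
∂g/∂p = 90p(p + 1)(p + 2)(p + 3) = 0 at p ∈ {-3, -2, -1, 0}; ∂g/∂q = -3(q - 3)(q + 1) = 0 at q ∈ {-1, 3}.
The Hessian is diagonal: diag(g_pp, g_qq). Second derivatives: g_pp(-3)=-540, g_pp(-2)=180, g_pp(-1)=-180, g_pp(0)=540; g_qq(-1)=12, g_qq(3)=-12.
Local maxima occur where both diagonal entries negative: (-3, 3), (-1, 3). Count: 2.

2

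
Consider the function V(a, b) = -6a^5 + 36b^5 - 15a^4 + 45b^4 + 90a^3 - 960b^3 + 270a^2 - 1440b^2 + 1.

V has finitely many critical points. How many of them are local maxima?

V separates as a function of a plus a function of b, so ∇V=0 decouples.
∂V/∂a = -30a(a - 3)(a + 2)(a + 3) = 0 at a ∈ {-3, -2, 0, 3}; ∂V/∂b = 180b(b - 4)(b + 1)(b + 4) = 0 at b ∈ {-4, -1, 0, 4}.
The Hessian is diagonal: diag(V_aa, V_bb). Second derivatives: V_aa(-3)=540, V_aa(-2)=-300, V_aa(0)=540, V_aa(3)=-2700; V_bb(-4)=-17280, V_bb(-1)=2700, V_bb(0)=-2880, V_bb(4)=28800.
Local maxima occur where both diagonal entries negative: (-2, -4), (-2, 0), (3, -4), (3, 0). Count: 4.

4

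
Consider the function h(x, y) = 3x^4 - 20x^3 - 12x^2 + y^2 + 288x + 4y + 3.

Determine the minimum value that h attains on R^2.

-417

h(x,y) separates as P(x) + Q(y) + 3, so its minimum is min P + min Q + 3.
P'(x) = 12(x - 4)(x - 3)(x + 2) vanishes at x ∈ {-2, 3, 4}; Q'(y) = 2y + 4 vanishes at y ∈ {-2}.
Local minima of P (where P''>0): P(-2)=-416, P(4)=448. Local minima of Q: Q(-2)=-4.
So the global minimum of h is P(-2) + Q(-2) + 3 = -416 − 4 + 3 = -417, attained at (-2, -2).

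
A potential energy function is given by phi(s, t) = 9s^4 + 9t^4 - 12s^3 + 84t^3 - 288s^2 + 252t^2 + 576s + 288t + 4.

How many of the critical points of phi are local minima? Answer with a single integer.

4

phi separates as a function of s plus a function of t, so ∇phi=0 decouples.
∂phi/∂s = 36(s - 4)(s - 1)(s + 4) = 0 at s ∈ {-4, 1, 4}; ∂phi/∂t = 36(t + 1)(t + 2)(t + 4) = 0 at t ∈ {-4, -2, -1}.
The Hessian is diagonal: diag(phi_ss, phi_tt). Second derivatives: phi_ss(-4)=1440, phi_ss(1)=-540, phi_ss(4)=864; phi_tt(-4)=216, phi_tt(-2)=-72, phi_tt(-1)=108.
Local minima occur where both diagonal entries positive: (-4, -4), (-4, -1), (4, -4), (4, -1). Count: 4.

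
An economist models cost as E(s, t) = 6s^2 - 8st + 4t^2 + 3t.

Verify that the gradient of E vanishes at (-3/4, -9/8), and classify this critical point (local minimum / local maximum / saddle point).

local minimum

∇E = (12s - 8t, -8s + 8t + 3); substituting (-3/4, -9/8) gives ∇E = (0, 0), so (-3/4, -9/8) is indeed a critical point.
The Hessian of E is constant: H = [[12, -8], [-8, 8]].
det(H) = 12·8 − (-8)² = 32.
det(H) > 0 and tr(H) = 20 > 0, so H is positive definite and the point is a local minimum.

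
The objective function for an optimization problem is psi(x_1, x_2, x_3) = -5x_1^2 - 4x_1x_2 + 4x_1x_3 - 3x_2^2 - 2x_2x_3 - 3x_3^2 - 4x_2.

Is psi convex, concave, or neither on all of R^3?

psi is quadratic, so its Hessian is the constant matrix H = [[-10, -4, 4], [-4, -6, -2], [4, -2, -6]].
Leading principal minors: -10, 44, -64.
Signs alternate −, +, − ⇒ H ≺ 0 ⇒ concave.

concave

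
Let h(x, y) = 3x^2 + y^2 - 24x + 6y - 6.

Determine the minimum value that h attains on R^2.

h(x,y) separates as P(x) + Q(y) − 6, so its minimum is min P + min Q − 6.
P'(x) = 6x - 24 vanishes at x ∈ {4}; Q'(y) = 2y + 6 vanishes at y ∈ {-3}.
Local minima of P (where P''>0): P(4)=-48. Local minima of Q: Q(-3)=-9.
So the global minimum of h is P(4) + Q(-3) − 6 = -48 − 9 − 6 = -63, attained at (4, -3).

-63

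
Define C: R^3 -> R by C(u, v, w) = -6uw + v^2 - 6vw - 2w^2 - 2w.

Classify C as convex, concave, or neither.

neither

C is quadratic, so its Hessian is the constant matrix H = [[0, 0, -6], [0, 2, -6], [-6, -6, -4]].
Leading principal minors: 0, 0, -72.
Neither pattern holds ⇒ H is indefinite ⇒ neither convex nor concave.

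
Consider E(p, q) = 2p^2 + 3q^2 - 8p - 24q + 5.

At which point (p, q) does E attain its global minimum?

(2, 4)

E(p,q) separates as A(p) + B(q) + 5, so its minimum is min A + min B + 5.
A'(p) = 4p - 8 vanishes at p ∈ {2}; B'(q) = 6q - 24 vanishes at q ∈ {4}.
Local minima of A (where A''>0): A(2)=-8. Local minima of B: B(4)=-48.
So the global minimum of E is A(2) + B(4) + 5 = -8 − 48 + 5 = -51, attained at (2, 4).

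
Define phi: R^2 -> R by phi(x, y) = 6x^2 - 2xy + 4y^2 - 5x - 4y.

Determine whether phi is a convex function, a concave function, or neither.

phi is quadratic, so its Hessian is the constant matrix H = [[12, -2], [-2, 8]].
det(H) = 92, tr(H) = 20.
det(H) > 0 and tr(H) > 0, so H is positive definite everywhere: convex.

convex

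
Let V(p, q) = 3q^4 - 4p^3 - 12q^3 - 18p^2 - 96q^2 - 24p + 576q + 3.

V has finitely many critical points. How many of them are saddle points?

3

V separates as a function of p plus a function of q, so ∇V=0 decouples.
∂V/∂p = -12(p + 1)(p + 2) = 0 at p ∈ {-2, -1}; ∂V/∂q = 12(q - 4)(q - 3)(q + 4) = 0 at q ∈ {-4, 3, 4}.
The Hessian is diagonal: diag(V_pp, V_qq). Second derivatives: V_pp(-2)=12, V_pp(-1)=-12; V_qq(-4)=672, V_qq(3)=-84, V_qq(4)=96.
Saddle points occur where the two diagonal entries have opposite signs: (-2, 3), (-1, -4), (-1, 4). Count: 3.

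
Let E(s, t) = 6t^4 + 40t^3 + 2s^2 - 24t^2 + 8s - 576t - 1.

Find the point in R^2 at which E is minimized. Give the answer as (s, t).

E(s,t) separates as P(s) + Q(t) − 1, so its minimum is min P + min Q − 1.
P'(s) = 4s + 8 vanishes at s ∈ {-2}; Q'(t) = 24(t - 2)(t + 3)(t + 4) vanishes at t ∈ {-4, -3, 2}.
Local minima of P (where P''>0): P(-2)=-8. Local minima of Q: Q(-4)=896, Q(2)=-832.
So the global minimum of E is P(-2) + Q(2) − 1 = -8 − 832 − 1 = -841, attained at (-2, 2).

(-2, 2)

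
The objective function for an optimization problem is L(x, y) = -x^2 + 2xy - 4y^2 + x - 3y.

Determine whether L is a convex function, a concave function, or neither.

concave

L is quadratic, so its Hessian is the constant matrix H = [[-2, 2], [2, -8]].
det(H) = 12, tr(H) = -10.
det(H) > 0 and tr(H) < 0, so H is negative definite everywhere: concave.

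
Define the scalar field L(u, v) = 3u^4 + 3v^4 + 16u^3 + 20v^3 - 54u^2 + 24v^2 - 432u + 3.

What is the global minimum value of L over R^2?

L(u,v) separates as P(u) + Q(v) + 3, so its minimum is min P + min Q + 3.
P'(u) = 12(u - 3)(u + 3)(u + 4) vanishes at u ∈ {-4, -3, 3}; Q'(v) = 12v(v + 1)(v + 4) vanishes at v ∈ {-4, -1, 0}.
Local minima of P (where P''>0): P(-4)=608, P(3)=-1107. Local minima of Q: Q(-4)=-128, Q(0)=0.
So the global minimum of L is P(3) + Q(-4) + 3 = -1107 − 128 + 3 = -1232, attained at (3, -4).

-1232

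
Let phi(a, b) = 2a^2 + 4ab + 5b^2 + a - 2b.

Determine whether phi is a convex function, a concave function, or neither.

phi is quadratic, so its Hessian is the constant matrix H = [[4, 4], [4, 10]].
det(H) = 24, tr(H) = 14.
det(H) > 0 and tr(H) > 0, so H is positive definite everywhere: convex.

convex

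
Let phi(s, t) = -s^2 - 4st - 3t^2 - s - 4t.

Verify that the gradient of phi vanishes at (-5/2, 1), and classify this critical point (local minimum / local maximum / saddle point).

saddle point

∇phi = (-2s - 4t - 1, -4s - 6t - 4); substituting (-5/2, 1) gives ∇phi = (0, 0), so (-5/2, 1) is indeed a critical point.
The Hessian of phi is constant: H = [[-2, -4], [-4, -6]].
det(H) = (-2)·(-6) − (-4)² = -4.
Since det(H) < 0, H is indefinite and the critical point is a saddle point.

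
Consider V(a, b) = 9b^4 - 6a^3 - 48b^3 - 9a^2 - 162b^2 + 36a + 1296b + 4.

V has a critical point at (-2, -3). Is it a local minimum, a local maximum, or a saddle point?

local minimum

The mixed partial ∂²V/∂a∂b is 0, so the Hessian at any point is diag(V_aa, V_bb) = diag(-18(2a + 1), 36(3b^2 - 8b - 9)).
At (-2, -3): H = diag(54, 1512).
Both eigenvalues are positive, so H is positive definite: a local minimum.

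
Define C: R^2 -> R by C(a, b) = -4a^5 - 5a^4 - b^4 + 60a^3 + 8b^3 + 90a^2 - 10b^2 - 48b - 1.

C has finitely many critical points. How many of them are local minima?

2

C separates as a function of a plus a function of b, so ∇C=0 decouples.
∂C/∂a = -20a(a - 3)(a + 1)(a + 3) = 0 at a ∈ {-3, -1, 0, 3}; ∂C/∂b = -4(b - 4)(b - 3)(b + 1) = 0 at b ∈ {-1, 3, 4}.
The Hessian is diagonal: diag(C_aa, C_bb). Second derivatives: C_aa(-3)=720, C_aa(-1)=-160, C_aa(0)=180, C_aa(3)=-1440; C_bb(-1)=-80, C_bb(3)=16, C_bb(4)=-20.
Local minima occur where both diagonal entries positive: (-3, 3), (0, 3). Count: 2.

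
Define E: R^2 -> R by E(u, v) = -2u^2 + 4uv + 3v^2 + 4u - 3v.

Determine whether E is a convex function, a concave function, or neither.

E is quadratic, so its Hessian is the constant matrix H = [[-4, 4], [4, 6]].
det(H) = -40, tr(H) = 2.
det(H) < 0, so H is indefinite: neither convex nor concave.

neither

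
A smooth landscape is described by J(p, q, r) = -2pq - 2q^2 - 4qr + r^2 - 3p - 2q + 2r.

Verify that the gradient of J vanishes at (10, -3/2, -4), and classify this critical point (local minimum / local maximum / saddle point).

saddle point

∇J = (-2q - 3, -2p - 4q - 4r - 2, -4q + 2r + 2); substituting (10, -3/2, -4) gives ∇J = (0, 0, 0), so (10, -3/2, -4) is indeed a critical point.
The Hessian is constant: H = [[0, -2, 0], [-2, -4, -4], [0, -4, 2]].
Leading principal minors: Δ₁ = 0, Δ₂ = -4, Δ₃ = -8.
The minors fit neither the all-positive nor the alternating-sign pattern, so H is indefinite: a saddle point.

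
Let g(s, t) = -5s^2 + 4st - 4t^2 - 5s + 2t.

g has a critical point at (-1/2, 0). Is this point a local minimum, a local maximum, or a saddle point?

local maximum

The Hessian of g is constant: H = [[-10, 4], [4, -8]].
det(H) = (-10)·(-8) − 4² = 64.
det(H) > 0 and tr(H) = -18 < 0, so H is negative definite and the point is a local maximum.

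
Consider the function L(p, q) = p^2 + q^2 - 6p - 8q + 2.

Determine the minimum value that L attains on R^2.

L(p,q) separates as A(p) + B(q) + 2, so its minimum is min A + min B + 2.
A'(p) = 2p - 6 vanishes at p ∈ {3}; B'(q) = 2q - 8 vanishes at q ∈ {4}.
Local minima of A (where A''>0): A(3)=-9. Local minima of B: B(4)=-16.
So the global minimum of L is A(3) + B(4) + 2 = -9 − 16 + 2 = -23, attained at (3, 4).

-23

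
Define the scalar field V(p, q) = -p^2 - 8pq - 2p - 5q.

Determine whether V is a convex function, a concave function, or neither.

V is quadratic, so its Hessian is the constant matrix H = [[-2, -8], [-8, 0]].
det(H) = -64, tr(H) = -2.
det(H) < 0, so H is indefinite: neither convex nor concave.

neither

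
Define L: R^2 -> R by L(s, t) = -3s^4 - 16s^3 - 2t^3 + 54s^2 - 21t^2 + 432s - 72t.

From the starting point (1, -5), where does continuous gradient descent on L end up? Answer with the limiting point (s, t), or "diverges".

(-3, -4)

L is separable, so gradient descent decouples: s follows -∂L/∂s, t follows -∂L/∂t.
∂L/∂s = -12(s - 3)(s + 3)(s + 4); at s=1 this is 480, so s decreases.
∂L/∂t = -6(t + 3)(t + 4); at t=-5 this is -12, so t increases.
s converges to its nearest critical value -3 (a local min of the s-part); t converges to -4. The iterate converges to (-3, -4).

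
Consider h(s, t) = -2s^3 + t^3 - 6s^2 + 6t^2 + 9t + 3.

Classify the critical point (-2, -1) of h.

The mixed partial ∂²h/∂s∂t is 0, so the Hessian at any point is diag(h_ss, h_tt) = diag(-12(s + 1), 6(t + 2)).
At (-2, -1): H = diag(12, 6).
Both eigenvalues are positive, so H is positive definite: a local minimum.

local minimum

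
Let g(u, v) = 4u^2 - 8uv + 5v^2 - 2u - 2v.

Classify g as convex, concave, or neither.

g is quadratic, so its Hessian is the constant matrix H = [[8, -8], [-8, 10]].
det(H) = 16, tr(H) = 18.
det(H) > 0 and tr(H) > 0, so H is positive definite everywhere: convex.

convex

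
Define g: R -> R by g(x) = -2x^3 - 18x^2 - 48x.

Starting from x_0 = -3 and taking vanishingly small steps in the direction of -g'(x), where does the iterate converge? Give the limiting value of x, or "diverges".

g'(x) = -6(x + 2)(x + 4), so g'(-3) = 6.
Gradient descent moves in the -g' direction, i.e. x is decreasing.
The nearest critical point in that direction is x = -4, where g'' = 12 > 0 (a local minimum). The iterate converges there.

-4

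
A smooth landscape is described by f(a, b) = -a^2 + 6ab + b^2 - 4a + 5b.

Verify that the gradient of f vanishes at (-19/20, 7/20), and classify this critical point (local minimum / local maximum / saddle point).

∇f = (-2a + 6b - 4, 6a + 2b + 5); substituting (-19/20, 7/20) gives ∇f = (0, 0), so (-19/20, 7/20) is indeed a critical point.
The Hessian of f is constant: H = [[-2, 6], [6, 2]].
det(H) = (-2)·2 − 6² = -40.
Since det(H) < 0, H is indefinite and the critical point is a saddle point.

saddle point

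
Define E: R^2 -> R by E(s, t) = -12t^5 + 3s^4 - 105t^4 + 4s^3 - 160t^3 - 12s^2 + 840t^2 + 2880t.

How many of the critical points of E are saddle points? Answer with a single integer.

E separates as a function of s plus a function of t, so ∇E=0 decouples.
∂E/∂s = 12s(s - 1)(s + 2) = 0 at s ∈ {-2, 0, 1}; ∂E/∂t = -60(t - 2)(t + 2)(t + 3)(t + 4) = 0 at t ∈ {-4, -3, -2, 2}.
The Hessian is diagonal: diag(E_ss, E_tt). Second derivatives: E_ss(-2)=72, E_ss(0)=-24, E_ss(1)=36; E_tt(-4)=720, E_tt(-3)=-300, E_tt(-2)=480, E_tt(2)=-7200.
Saddle points occur where the two diagonal entries have opposite signs: (-2, -3), (-2, 2), (0, -4), (0, -2), (1, -3), (1, 2). Count: 6.

6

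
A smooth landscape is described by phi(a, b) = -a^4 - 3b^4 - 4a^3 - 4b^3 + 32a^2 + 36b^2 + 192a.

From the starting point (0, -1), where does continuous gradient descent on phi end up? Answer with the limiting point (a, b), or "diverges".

phi is separable, so gradient descent decouples: a follows -∂phi/∂a, b follows -∂phi/∂b.
∂phi/∂a = -4(a - 4)(a + 3)(a + 4); at a=0 this is 192, so a decreases.
∂phi/∂b = -12b(b - 2)(b + 3); at b=-1 this is -72, so b increases.
a converges to its nearest critical value -3 (a local min of the a-part); b converges to 0. The iterate converges to (-3, 0).

(-3, 0)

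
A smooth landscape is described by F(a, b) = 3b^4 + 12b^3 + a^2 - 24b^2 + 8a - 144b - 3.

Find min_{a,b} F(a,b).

-259

F(a,b) separates as P(a) + Q(b) − 3, so its minimum is min P + min Q − 3.
P'(a) = 2a + 8 vanishes at a ∈ {-4}; Q'(b) = 12(b - 2)(b + 2)(b + 3) vanishes at b ∈ {-3, -2, 2}.
Local minima of P (where P''>0): P(-4)=-16. Local minima of Q: Q(-3)=135, Q(2)=-240.
So the global minimum of F is P(-4) + Q(2) − 3 = -16 − 240 − 3 = -259, attained at (-4, 2).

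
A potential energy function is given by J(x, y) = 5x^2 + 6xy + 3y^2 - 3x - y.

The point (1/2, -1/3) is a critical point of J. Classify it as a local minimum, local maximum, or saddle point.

local minimum

The Hessian of J is constant: H = [[10, 6], [6, 6]].
det(H) = 10·6 − 6² = 24.
det(H) > 0 and tr(H) = 16 > 0, so H is positive definite and the point is a local minimum.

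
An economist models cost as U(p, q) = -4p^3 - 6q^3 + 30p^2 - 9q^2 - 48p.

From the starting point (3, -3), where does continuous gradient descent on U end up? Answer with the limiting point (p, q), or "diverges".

U is separable, so gradient descent decouples: p follows -∂U/∂p, q follows -∂U/∂q.
∂U/∂p = -12(p - 4)(p - 1); at p=3 this is 24, so p decreases.
∂U/∂q = -18q(q + 1); at q=-3 this is -108, so q increases.
p converges to its nearest critical value 1 (a local min of the p-part); q converges to -1. The iterate converges to (1, -1).

(1, -1)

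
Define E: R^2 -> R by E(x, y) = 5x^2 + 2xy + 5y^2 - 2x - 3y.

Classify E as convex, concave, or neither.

E is quadratic, so its Hessian is the constant matrix H = [[10, 2], [2, 10]].
det(H) = 96, tr(H) = 20.
det(H) > 0 and tr(H) > 0, so H is positive definite everywhere: convex.

convex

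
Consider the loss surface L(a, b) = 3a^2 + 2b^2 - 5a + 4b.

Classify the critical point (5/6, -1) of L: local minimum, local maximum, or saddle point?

local minimum

The Hessian of L is constant: H = [[6, 0], [0, 4]].
det(H) = 6·4 − 0² = 24.
det(H) > 0 and tr(H) = 10 > 0, so H is positive definite and the point is a local minimum.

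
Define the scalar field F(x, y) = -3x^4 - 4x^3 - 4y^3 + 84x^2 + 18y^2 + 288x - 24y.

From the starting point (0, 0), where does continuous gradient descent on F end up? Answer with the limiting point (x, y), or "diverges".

F is separable, so gradient descent decouples: x follows -∂F/∂x, y follows -∂F/∂y.
∂F/∂x = -12(x - 4)(x + 2)(x + 3); at x=0 this is 288, so x decreases.
∂F/∂y = -12(y - 2)(y - 1); at y=0 this is -24, so y increases.
x converges to its nearest critical value -2 (a local min of the x-part); y converges to 1. The iterate converges to (-2, 1).

(-2, 1)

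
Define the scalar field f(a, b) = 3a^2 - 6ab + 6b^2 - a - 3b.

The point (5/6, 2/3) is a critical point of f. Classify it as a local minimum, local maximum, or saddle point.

The Hessian of f is constant: H = [[6, -6], [-6, 12]].
det(H) = 6·12 − (-6)² = 36.
det(H) > 0 and tr(H) = 18 > 0, so H is positive definite and the point is a local minimum.

local minimum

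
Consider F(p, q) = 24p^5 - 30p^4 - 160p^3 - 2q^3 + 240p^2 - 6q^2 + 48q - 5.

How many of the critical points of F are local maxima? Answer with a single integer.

F separates as a function of p plus a function of q, so ∇F=0 decouples.
∂F/∂p = 120p(p - 2)(p - 1)(p + 2) = 0 at p ∈ {-2, 0, 1, 2}; ∂F/∂q = -6(q - 2)(q + 4) = 0 at q ∈ {-4, 2}.
The Hessian is diagonal: diag(F_pp, F_qq). Second derivatives: F_pp(-2)=-2880, F_pp(0)=480, F_pp(1)=-360, F_pp(2)=960; F_qq(-4)=36, F_qq(2)=-36.
Local maxima occur where both diagonal entries negative: (-2, 2), (1, 2). Count: 2.

2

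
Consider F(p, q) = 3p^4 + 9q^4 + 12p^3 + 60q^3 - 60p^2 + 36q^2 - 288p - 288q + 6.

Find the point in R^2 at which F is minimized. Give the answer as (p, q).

F(p,q) separates as A(p) + B(q) + 6, so its minimum is min A + min B + 6.
A'(p) = 12(p - 3)(p + 2)(p + 4) vanishes at p ∈ {-4, -2, 3}; B'(q) = 36(q - 1)(q + 2)(q + 4) vanishes at q ∈ {-4, -2, 1}.
Local minima of A (where A''>0): A(-4)=192, A(3)=-837. Local minima of B: B(-4)=192, B(1)=-183.
So the global minimum of F is A(3) + B(1) + 6 = -837 − 183 + 6 = -1014, attained at (3, 1).

(3, 1)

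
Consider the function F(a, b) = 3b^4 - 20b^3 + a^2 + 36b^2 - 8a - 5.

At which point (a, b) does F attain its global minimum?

(4, 0)

F(a,b) separates as P(a) + Q(b) − 5, so its minimum is min P + min Q − 5.
P'(a) = 2a - 8 vanishes at a ∈ {4}; Q'(b) = 12b(b - 3)(b - 2) vanishes at b ∈ {0, 2, 3}.
Local minima of P (where P''>0): P(4)=-16. Local minima of Q: Q(0)=0, Q(3)=27.
So the global minimum of F is P(4) + Q(0) − 5 = -16 + 0 − 5 = -21, attained at (4, 0).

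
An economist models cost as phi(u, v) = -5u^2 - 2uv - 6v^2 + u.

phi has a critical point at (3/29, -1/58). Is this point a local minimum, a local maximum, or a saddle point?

local maximum

The Hessian of phi is constant: H = [[-10, -2], [-2, -12]].
det(H) = (-10)·(-12) − (-2)² = 116.
det(H) > 0 and tr(H) = -22 < 0, so H is negative definite and the point is a local maximum.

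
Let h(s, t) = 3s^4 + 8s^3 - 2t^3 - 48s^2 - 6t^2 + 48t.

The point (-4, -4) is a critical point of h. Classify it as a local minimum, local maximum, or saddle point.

local minimum

The mixed partial ∂²h/∂s∂t is 0, so the Hessian at any point is diag(h_ss, h_tt) = diag(12(3s^2 + 4s - 8), -12(t + 1)).
At (-4, -4): H = diag(288, 36).
Both eigenvalues are positive, so H is positive definite: a local minimum.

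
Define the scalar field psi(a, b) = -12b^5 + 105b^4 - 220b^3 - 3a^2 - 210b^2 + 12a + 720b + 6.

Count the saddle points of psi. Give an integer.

psi separates as a function of a plus a function of b, so ∇psi=0 decouples.
∂psi/∂a = -6(a - 2) = 0 at a ∈ {2}; ∂psi/∂b = -60(b - 4)(b - 3)(b - 1)(b + 1) = 0 at b ∈ {-1, 1, 3, 4}.
The Hessian is diagonal: diag(psi_aa, psi_bb). Second derivatives: psi_aa(2)=-6; psi_bb(-1)=2400, psi_bb(1)=-720, psi_bb(3)=480, psi_bb(4)=-900.
Saddle points occur where the two diagonal entries have opposite signs: (2, -1), (2, 3). Count: 2.

2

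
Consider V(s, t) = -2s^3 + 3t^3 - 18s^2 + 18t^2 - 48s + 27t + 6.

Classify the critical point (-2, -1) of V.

saddle point

The mixed partial ∂²V/∂s∂t is 0, so the Hessian at any point is diag(V_ss, V_tt) = diag(-12(s + 3), 18(t + 2)).
At (-2, -1): H = diag(-12, 18).
The eigenvalues have opposite signs, so H is indefinite: a saddle point.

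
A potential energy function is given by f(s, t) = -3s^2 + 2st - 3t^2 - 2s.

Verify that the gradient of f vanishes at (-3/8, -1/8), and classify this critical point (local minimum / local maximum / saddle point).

∇f = (-6s + 2t - 2, 2s - 6t); substituting (-3/8, -1/8) gives ∇f = (0, 0), so (-3/8, -1/8) is indeed a critical point.
The Hessian of f is constant: H = [[-6, 2], [2, -6]].
det(H) = (-6)·(-6) − 2² = 32.
det(H) > 0 and tr(H) = -12 < 0, so H is negative definite and the point is a local maximum.

local maximum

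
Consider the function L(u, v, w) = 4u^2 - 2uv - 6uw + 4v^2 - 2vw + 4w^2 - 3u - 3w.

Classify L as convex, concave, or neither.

L is quadratic, so its Hessian is the constant matrix H = [[8, -2, -6], [-2, 8, -2], [-6, -2, 8]].
Leading principal minors: 8, 60, 112.
All positive ⇒ H ≻ 0 ⇒ convex.

convex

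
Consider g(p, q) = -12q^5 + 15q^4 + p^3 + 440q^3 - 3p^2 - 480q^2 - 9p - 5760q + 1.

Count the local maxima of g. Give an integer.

2

g separates as a function of p plus a function of q, so ∇g=0 decouples.
∂g/∂p = 3(p - 3)(p + 1) = 0 at p ∈ {-1, 3}; ∂g/∂q = -60(q - 4)(q - 3)(q + 2)(q + 4) = 0 at q ∈ {-4, -2, 3, 4}.
The Hessian is diagonal: diag(g_pp, g_qq). Second derivatives: g_pp(-1)=-12, g_pp(3)=12; g_qq(-4)=6720, g_qq(-2)=-3600, g_qq(3)=2100, g_qq(4)=-2880.
Local maxima occur where both diagonal entries negative: (-1, -2), (-1, 4). Count: 2.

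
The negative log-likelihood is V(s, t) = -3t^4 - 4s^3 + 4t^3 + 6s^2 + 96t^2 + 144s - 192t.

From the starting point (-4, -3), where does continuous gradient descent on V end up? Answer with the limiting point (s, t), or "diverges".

(-3, 1)

V is separable, so gradient descent decouples: s follows -∂V/∂s, t follows -∂V/∂t.
∂V/∂s = -12(s - 4)(s + 3); at s=-4 this is -96, so s increases.
∂V/∂t = -12(t - 4)(t - 1)(t + 4); at t=-3 this is -336, so t increases.
s converges to its nearest critical value -3 (a local min of the s-part); t converges to 1. The iterate converges to (-3, 1).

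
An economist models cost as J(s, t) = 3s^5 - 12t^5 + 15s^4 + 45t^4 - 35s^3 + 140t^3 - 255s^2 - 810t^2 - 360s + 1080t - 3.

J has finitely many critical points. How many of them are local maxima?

J separates as a function of s plus a function of t, so ∇J=0 decouples.
∂J/∂s = 15(s - 3)(s + 1)(s + 2)(s + 4) = 0 at s ∈ {-4, -2, -1, 3}; ∂J/∂t = -60(t - 3)(t - 2)(t - 1)(t + 3) = 0 at t ∈ {-3, 1, 2, 3}.
The Hessian is diagonal: diag(J_ss, J_tt). Second derivatives: J_ss(-4)=-630, J_ss(-2)=150, J_ss(-1)=-180, J_ss(3)=2100; J_tt(-3)=7200, J_tt(1)=-480, J_tt(2)=300, J_tt(3)=-720.
Local maxima occur where both diagonal entries negative: (-4, 1), (-4, 3), (-1, 1), (-1, 3). Count: 4.

4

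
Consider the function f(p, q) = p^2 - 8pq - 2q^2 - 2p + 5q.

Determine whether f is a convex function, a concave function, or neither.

f is quadratic, so its Hessian is the constant matrix H = [[2, -8], [-8, -4]].
det(H) = -72, tr(H) = -2.
det(H) < 0, so H is indefinite: neither convex nor concave.

neither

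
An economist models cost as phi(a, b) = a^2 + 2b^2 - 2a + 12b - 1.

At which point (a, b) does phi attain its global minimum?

phi(a,b) separates as P(a) + Q(b) − 1, so its minimum is min P + min Q − 1.
P'(a) = 2a - 2 vanishes at a ∈ {1}; Q'(b) = 4b + 12 vanishes at b ∈ {-3}.
Local minima of P (where P''>0): P(1)=-1. Local minima of Q: Q(-3)=-18.
So the global minimum of phi is P(1) + Q(-3) − 1 = -1 − 18 − 1 = -20, attained at (1, -3).

(1, -3)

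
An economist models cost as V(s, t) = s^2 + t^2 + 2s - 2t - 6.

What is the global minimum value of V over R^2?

V(s,t) separates as P(s) + Q(t) − 6, so its minimum is min P + min Q − 6.
P'(s) = 2s + 2 vanishes at s ∈ {-1}; Q'(t) = 2(t - 1) vanishes at t ∈ {1}.
Local minima of P (where P''>0): P(-1)=-1. Local minima of Q: Q(1)=-1.
So the global minimum of V is P(-1) + Q(1) − 6 = -1 − 1 − 6 = -8, attained at (-1, 1).

-8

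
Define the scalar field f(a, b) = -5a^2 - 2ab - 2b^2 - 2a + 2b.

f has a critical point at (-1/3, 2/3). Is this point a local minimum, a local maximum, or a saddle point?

The Hessian of f is constant: H = [[-10, -2], [-2, -4]].
det(H) = (-10)·(-4) − (-2)² = 36.
det(H) > 0 and tr(H) = -14 < 0, so H is negative definite and the point is a local maximum.

local maximum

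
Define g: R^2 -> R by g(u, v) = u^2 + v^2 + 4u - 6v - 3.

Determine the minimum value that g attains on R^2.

g(u,v) separates as P(u) + Q(v) − 3, so its minimum is min P + min Q − 3.
P'(u) = 2u + 4 vanishes at u ∈ {-2}; Q'(v) = 2v - 6 vanishes at v ∈ {3}.
Local minima of P (where P''>0): P(-2)=-4. Local minima of Q: Q(3)=-9.
So the global minimum of g is P(-2) + Q(3) − 3 = -4 − 9 − 3 = -16, attained at (-2, 3).

-16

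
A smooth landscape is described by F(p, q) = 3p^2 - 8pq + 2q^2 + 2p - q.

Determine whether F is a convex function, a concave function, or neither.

F is quadratic, so its Hessian is the constant matrix H = [[6, -8], [-8, 4]].
det(H) = -40, tr(H) = 10.
det(H) < 0, so H is indefinite: neither convex nor concave.

neither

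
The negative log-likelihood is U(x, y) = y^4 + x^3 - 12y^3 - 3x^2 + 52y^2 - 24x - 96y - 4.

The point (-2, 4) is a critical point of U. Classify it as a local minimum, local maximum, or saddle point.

The mixed partial ∂²U/∂x∂y is 0, so the Hessian at any point is diag(U_xx, U_yy) = diag(6(x - 1), 4(3y^2 - 18y + 26)).
At (-2, 4): H = diag(-18, 8).
The eigenvalues have opposite signs, so H is indefinite: a saddle point.

saddle point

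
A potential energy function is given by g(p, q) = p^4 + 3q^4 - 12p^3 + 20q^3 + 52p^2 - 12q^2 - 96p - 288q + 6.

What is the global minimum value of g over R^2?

-474

g(p,q) separates as A(p) + B(q) + 6, so its minimum is min A + min B + 6.
A'(p) = 4(p - 4)(p - 3)(p - 2) vanishes at p ∈ {2, 3, 4}; B'(q) = 12(q - 2)(q + 3)(q + 4) vanishes at q ∈ {-4, -3, 2}.
Local minima of A (where A''>0): A(2)=-64, A(4)=-64. Local minima of B: B(-4)=448, B(2)=-416.
So the global minimum of g is A(2) + B(2) + 6 = -64 − 416 + 6 = -474, attained at (2, 2).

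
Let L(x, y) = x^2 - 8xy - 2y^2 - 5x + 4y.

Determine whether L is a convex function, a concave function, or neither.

neither

L is quadratic, so its Hessian is the constant matrix H = [[2, -8], [-8, -4]].
det(H) = -72, tr(H) = -2.
det(H) < 0, so H is indefinite: neither convex nor concave.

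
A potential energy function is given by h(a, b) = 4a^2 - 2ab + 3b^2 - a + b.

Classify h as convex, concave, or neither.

convex

h is quadratic, so its Hessian is the constant matrix H = [[8, -2], [-2, 6]].
det(H) = 44, tr(H) = 14.
det(H) > 0 and tr(H) > 0, so H is positive definite everywhere: convex.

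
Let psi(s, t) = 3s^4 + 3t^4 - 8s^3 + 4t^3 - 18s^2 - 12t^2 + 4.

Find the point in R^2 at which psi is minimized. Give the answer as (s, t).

psi(s,t) separates as P(s) + Q(t) + 4, so its minimum is min P + min Q + 4.
P'(s) = 12s(s - 3)(s + 1) vanishes at s ∈ {-1, 0, 3}; Q'(t) = 12t(t - 1)(t + 2) vanishes at t ∈ {-2, 0, 1}.
Local minima of P (where P''>0): P(-1)=-7, P(3)=-135. Local minima of Q: Q(-2)=-32, Q(1)=-5.
So the global minimum of psi is P(3) + Q(-2) + 4 = -135 − 32 + 4 = -163, attained at (3, -2).

(3, -2)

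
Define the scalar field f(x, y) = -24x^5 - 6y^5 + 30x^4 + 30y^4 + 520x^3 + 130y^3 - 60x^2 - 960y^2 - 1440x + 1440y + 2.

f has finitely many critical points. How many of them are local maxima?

4

f separates as a function of x plus a function of y, so ∇f=0 decouples.
∂f/∂x = -120(x - 4)(x - 1)(x + 1)(x + 3) = 0 at x ∈ {-3, -1, 1, 4}; ∂f/∂y = -30(y - 4)(y - 3)(y - 1)(y + 4) = 0 at y ∈ {-4, 1, 3, 4}.
The Hessian is diagonal: diag(f_xx, f_yy). Second derivatives: f_xx(-3)=6720, f_xx(-1)=-2400, f_xx(1)=2880, f_xx(4)=-12600; f_yy(-4)=8400, f_yy(1)=-900, f_yy(3)=420, f_yy(4)=-720.
Local maxima occur where both diagonal entries negative: (-1, 1), (-1, 4), (4, 1), (4, 4). Count: 4.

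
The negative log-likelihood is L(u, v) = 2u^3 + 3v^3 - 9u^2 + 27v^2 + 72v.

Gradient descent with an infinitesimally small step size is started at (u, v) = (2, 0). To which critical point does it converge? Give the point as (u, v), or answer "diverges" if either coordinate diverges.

L is separable, so gradient descent decouples: u follows -∂L/∂u, v follows -∂L/∂v.
∂L/∂u = 6u(u - 3); at u=2 this is -12, so u increases.
∂L/∂v = 9(v + 2)(v + 4); at v=0 this is 72, so v decreases.
u converges to its nearest critical value 3 (a local min of the u-part); v converges to -2. The iterate converges to (3, -2).

(3, -2)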